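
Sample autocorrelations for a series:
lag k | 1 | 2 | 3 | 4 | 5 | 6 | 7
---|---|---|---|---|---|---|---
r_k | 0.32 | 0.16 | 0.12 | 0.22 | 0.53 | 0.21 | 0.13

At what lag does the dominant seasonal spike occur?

5

The largest autocorrelation is r_5 = 0.53; the remaining lags stay at or below 0.32. The elevated value at lag 1 (0.32), dropping to 0.16 at lag 2, reflects decaying short-term dependence rather than seasonality.
The dominant spike at lag 5 indicates a seasonal period of 5.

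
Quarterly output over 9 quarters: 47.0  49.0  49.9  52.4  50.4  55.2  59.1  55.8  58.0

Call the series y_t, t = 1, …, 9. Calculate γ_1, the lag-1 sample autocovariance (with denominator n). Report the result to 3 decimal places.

Mean ȳ = (47.0 + 49.0 + 49.9 + 52.4 + 50.4 + 55.2 + 59.1 + 55.8 + 58.0)/9 = 52.9778
Σ_{t=1}^{8}(y_t−ȳ)(y_{t+1}−ȳ) = 78.6173
γ_1 = 78.6173 / 9 = 8.735

8.735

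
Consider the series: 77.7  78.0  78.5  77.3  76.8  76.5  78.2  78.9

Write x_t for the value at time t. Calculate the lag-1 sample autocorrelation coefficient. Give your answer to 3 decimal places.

0.289

Mean x̄ = (77.7 + 78.0 + 78.5 + 77.3 + 76.8 + 76.5 + 78.2 + 78.9)/8 = 77.7375
Deviations from mean: -0.0375, 0.2625, 0.7625, -0.4375, -0.9375, -1.2375, 0.4625, 1.1625
Numerator Σ_{t=1}^{7}(x_t−x̄)(x_{t+1}−x̄) = 1.3923
Denominator Σ(x_t−x̄)² = 4.8188
r_1 = 1.3923 / 4.8188 = 0.289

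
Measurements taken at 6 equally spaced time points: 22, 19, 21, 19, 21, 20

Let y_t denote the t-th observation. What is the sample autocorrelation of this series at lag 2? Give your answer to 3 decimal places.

Mean ȳ = (22 + 19 + 21 + 19 + 21 + 20)/6 = 20.3333
Deviations from mean: 1.6667, -1.3333, 0.6667, -1.3333, 0.6667, -0.3333
Numerator Σ_{t=1}^{4}(y_t−ȳ)(y_{t+2}−ȳ) = 3.7778
Denominator Σ(y_t−ȳ)² = 7.3333
r_2 = 3.7778 / 7.3333 = 0.515

0.515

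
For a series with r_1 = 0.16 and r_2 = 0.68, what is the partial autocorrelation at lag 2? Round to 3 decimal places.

φ_{22} = (r_2 − r_1²) / (1 − r_1²)
r_1² = (0.16)² = 0.0256
Numerator = 0.68 − 0.0256 = 0.6544; denominator = 1 − 0.0256 = 0.9744
φ_{22} = 0.6544 / 0.9744 = 0.672

0.672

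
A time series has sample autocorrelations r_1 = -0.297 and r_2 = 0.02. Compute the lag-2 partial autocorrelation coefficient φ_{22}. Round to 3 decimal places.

-0.075

φ_{22} = (r_2 − r_1²) / (1 − r_1²)
r_1² = (-0.297)² = 0.088209
Numerator = 0.02 − 0.0882 = -0.0682; denominator = 1 − 0.0882 = 0.9118
φ_{22} = -0.0682 / 0.9118 = -0.075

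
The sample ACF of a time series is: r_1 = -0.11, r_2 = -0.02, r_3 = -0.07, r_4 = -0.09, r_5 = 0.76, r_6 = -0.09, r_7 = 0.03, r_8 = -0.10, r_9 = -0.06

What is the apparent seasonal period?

The largest autocorrelation is r_5 = 0.76; the remaining lags stay at or below 0.03.
The dominant spike at lag 5 indicates a seasonal period of 5.

5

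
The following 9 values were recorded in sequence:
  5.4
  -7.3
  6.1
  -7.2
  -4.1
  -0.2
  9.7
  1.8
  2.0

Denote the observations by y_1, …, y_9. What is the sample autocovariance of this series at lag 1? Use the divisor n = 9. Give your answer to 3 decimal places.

-8.673

Mean ȳ = (5.4 − 7.3 + 6.1 − 7.2 − 4.1 − 0.2 + 9.7 + 1.8 + 2.0)/9 = 0.6889
Σ_{t=1}^{8}(y_t−ȳ)(y_{t+1}−ȳ) = -78.0579
γ_1 = -78.0579 / 9 = -8.673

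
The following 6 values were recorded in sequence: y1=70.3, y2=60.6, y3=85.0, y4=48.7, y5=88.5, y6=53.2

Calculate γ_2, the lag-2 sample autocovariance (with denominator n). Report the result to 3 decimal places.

135.875

Mean ȳ = (70.3 + 60.6 + 85.0 + 48.7 + 88.5 + 53.2)/6 = 67.7167
Deviations: 2.5833, -7.1167, 17.2833, -19.0167, 20.7833, -14.5167
Σ_{t=1}^{4}(y_t−ȳ)(y_{t+2}−ȳ) = 815.2478
γ_2 = 815.2478 / 6 = 135.875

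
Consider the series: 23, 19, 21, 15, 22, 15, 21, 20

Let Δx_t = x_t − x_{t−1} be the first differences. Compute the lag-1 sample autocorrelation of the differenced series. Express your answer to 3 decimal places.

-0.835

First differences Δx: -4, 2, -6, 7, -7, 6, -1
Mean of differences = -0.4286
Numerator Σ(Δx_t−Δx̄)(Δx_{t+1}−Δx̄) = -158.3265
Denominator Σ(Δx_t−Δx̄)² = 189.7143
r_1(Δx) = -158.3265 / 189.7143 = -0.835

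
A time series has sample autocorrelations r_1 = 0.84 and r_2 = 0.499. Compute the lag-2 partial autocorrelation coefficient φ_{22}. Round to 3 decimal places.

-0.702

φ_{22} = (r_2 − r_1²) / (1 − r_1²)
r_1² = (0.84)² = 0.7056
Numerator = 0.499 − 0.7056 = -0.2066; denominator = 1 − 0.7056 = 0.2944
φ_{22} = -0.2066 / 0.2944 = -0.702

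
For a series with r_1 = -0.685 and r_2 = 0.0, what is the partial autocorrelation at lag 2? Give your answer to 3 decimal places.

φ_{22} = (r_2 − r_1²) / (1 − r_1²)
r_1² = (-0.685)² = 0.469225
Numerator = 0.0 − 0.4692 = -0.4692; denominator = 1 − 0.4692 = 0.5308
φ_{22} = -0.4692 / 0.5308 = -0.884

-0.884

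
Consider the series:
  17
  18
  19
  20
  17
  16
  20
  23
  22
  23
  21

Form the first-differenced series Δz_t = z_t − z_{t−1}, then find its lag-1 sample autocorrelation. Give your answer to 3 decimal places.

First differences Δz: 1, 1, 1, -3, -1, 4, 3, -1, 1, -2
Mean of differences = 0.4000
Numerator Σ(Δz_t−Δz̄)(Δz_{t+1}−Δz̄) = 1.8400
Denominator Σ(Δz_t−Δz̄)² = 42.4000
r_1(Δz) = 1.8400 / 42.4000 = 0.043

0.043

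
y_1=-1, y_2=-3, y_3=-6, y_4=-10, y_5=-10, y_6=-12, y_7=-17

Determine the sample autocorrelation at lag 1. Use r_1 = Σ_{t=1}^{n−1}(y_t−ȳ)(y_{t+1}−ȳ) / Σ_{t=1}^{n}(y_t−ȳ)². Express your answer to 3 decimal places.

Mean ȳ = (-1 − 3 − 6 − 10 − 10 − 12 − 17)/7 = -8.4286
Deviations from mean: 7.4286, 5.4286, 2.4286, -1.5714, -1.5714, -3.5714, -8.5714
Σ(y_t−ȳ)(y_{t+1}−ȳ) = (40.3265) + (13.1837) + (-3.8163) + (2.4694) + (5.6122) + (30.6122) = 88.3878
Denominator Σ(y_t−ȳ)² = 181.7143
r_1 = 88.3878 / 181.7143 = 0.486

0.486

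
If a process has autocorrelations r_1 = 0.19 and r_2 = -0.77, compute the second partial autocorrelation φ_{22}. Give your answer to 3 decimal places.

-0.836

φ_{22} = (r_2 − r_1²) / (1 − r_1²)
r_1² = (0.19)² = 0.0361
Numerator = -0.77 − 0.0361 = -0.8061; denominator = 1 − 0.0361 = 0.9639
φ_{22} = -0.8061 / 0.9639 = -0.836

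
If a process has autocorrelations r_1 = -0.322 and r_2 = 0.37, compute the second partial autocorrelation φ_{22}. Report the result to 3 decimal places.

φ_{22} = (r_2 − r_1²) / (1 − r_1²)
r_1² = (-0.322)² = 0.103684
Numerator = 0.37 − 0.1037 = 0.2663; denominator = 1 − 0.1037 = 0.8963
φ_{22} = 0.2663 / 0.8963 = 0.297

0.297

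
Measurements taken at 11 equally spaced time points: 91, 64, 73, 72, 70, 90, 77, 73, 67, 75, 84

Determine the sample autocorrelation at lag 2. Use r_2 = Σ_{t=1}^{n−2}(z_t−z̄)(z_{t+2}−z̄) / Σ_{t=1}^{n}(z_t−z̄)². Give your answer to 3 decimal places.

-0.206

Mean z̄ = (91 + 64 + 73 + 72 + 70 + 90 + 77 + 73 + 67 + 75 + 84)/11 = 76.0000
Numerator Σ_{t=1}^{9}(z_t−z̄)(z_{t+2}−z̄) = -161.0000
Denominator Σ(z_t−z̄)² = 782.0000
r_2 = -161.0000 / 782.0000 = -0.206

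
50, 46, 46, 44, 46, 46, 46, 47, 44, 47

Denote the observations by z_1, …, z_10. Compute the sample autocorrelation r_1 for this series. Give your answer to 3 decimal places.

-0.134

Mean z̄ = (50 + 46 + 46 + 44 + 46 + 46 + 46 + 47 + 44 + 47)/10 = 46.2000
Numerator Σ_{t=1}^{9}(z_t−z̄)(z_{t+1}−z̄) = -3.4400
Denominator Σ(z_t−z̄)² = 25.6000
r_1 = -3.4400 / 25.6000 = -0.134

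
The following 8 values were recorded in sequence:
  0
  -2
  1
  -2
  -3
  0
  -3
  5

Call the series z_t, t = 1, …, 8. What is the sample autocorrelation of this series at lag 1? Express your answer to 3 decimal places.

-0.355

Mean z̄ = (0 − 2 + 1 − 2 − 3 + 0 − 3 + 5)/8 = -0.5000
Deviations from mean: 0.5000, -1.5000, 1.5000, -1.5000, -2.5000, 0.5000, -2.5000, 5.5000
Σ(z_t−z̄)(z_{t+1}−z̄) = (-0.7500) + (-2.2500) + (-2.2500) + (3.7500) + (-1.2500) + (-1.2500) + (-13.7500) = -17.7500
Denominator Σ(z_t−z̄)² = 50.0000
r_1 = -17.7500 / 50.0000 = -0.355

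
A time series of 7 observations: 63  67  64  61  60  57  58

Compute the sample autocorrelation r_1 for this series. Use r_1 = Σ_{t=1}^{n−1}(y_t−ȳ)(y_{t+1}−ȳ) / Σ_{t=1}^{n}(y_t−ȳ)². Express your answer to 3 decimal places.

0.598

Mean ȳ = (63 + 67 + 64 + 61 + 60 + 57 + 58)/7 = 61.4286
Deviations from mean: 1.5714, 5.5714, 2.5714, -0.4286, -1.4286, -4.4286, -3.4286
Σ(y_t−ȳ)(y_{t+1}−ȳ) = (8.7551) + (14.3265) + (-1.1020) + (0.6122) + (6.3265) + (15.1837) = 44.1020
Denominator Σ(y_t−ȳ)² = 73.7143
r_1 = 44.1020 / 73.7143 = 0.598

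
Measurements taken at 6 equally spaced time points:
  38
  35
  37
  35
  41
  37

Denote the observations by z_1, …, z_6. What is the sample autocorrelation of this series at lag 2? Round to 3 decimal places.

0.172

Mean z̄ = (38 + 35 + 37 + 35 + 41 + 37)/6 = 37.1667
Numerator Σ_{t=1}^{4}(z_t−z̄)(z_{t+2}−z̄) = 4.2778
Denominator Σ(z_t−z̄)² = 24.8333
r_2 = 4.2778 / 24.8333 = 0.172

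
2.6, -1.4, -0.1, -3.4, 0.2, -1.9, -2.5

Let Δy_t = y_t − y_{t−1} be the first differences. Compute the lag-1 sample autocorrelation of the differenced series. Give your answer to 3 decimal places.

First differences Δy: -4.0, 1.3, -3.3, 3.6, -2.1, -0.6
Mean of differences = -0.8500
Numerator Σ(Δy_t−Δȳ)(Δy_{t+1}−Δȳ) = -28.8175
Denominator Σ(Δy_t−Δȳ)² = 41.9750
r_1(Δy) = -28.8175 / 41.9750 = -0.687

-0.687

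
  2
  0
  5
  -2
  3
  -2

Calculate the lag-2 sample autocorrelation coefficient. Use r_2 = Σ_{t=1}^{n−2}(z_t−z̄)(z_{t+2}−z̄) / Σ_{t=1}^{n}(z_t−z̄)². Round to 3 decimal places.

0.600

Mean z̄ = (2 + 0 + 5 − 2 + 3 − 2)/6 = 1.0000
Numerator Σ_{t=1}^{4}(z_t−z̄)(z_{t+2}−z̄) = 24.0000
Denominator Σ(z_t−z̄)² = 40.0000
r_2 = 24.0000 / 40.0000 = 0.600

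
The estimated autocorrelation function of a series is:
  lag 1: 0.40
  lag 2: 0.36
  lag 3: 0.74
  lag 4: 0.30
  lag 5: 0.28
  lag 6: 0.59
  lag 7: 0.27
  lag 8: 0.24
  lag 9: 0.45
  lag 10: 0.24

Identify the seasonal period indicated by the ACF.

The largest autocorrelation is r_3 = 0.74, with weaker echoes at lags 6 (0.59) and 9 (0.45); the remaining lags stay at or below 0.40. The elevated value at lag 1 (0.40), dropping to 0.36 at lag 2, reflects decaying short-term dependence rather than seasonality.
The dominant spike at lag 3 indicates a seasonal period of 3.

3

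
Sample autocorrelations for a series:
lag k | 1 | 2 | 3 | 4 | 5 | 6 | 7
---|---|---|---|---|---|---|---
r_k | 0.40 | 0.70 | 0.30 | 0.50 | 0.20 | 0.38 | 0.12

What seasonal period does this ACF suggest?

2

The largest autocorrelation is r_2 = 0.70, with a weaker echo at lag 4 (0.50); the remaining lags stay at or below 0.40.
The dominant spike at lag 2 indicates a seasonal period of 2.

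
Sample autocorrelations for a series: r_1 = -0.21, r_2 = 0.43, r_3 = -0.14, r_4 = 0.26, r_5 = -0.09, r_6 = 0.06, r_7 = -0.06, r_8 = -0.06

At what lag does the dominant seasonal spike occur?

2

The largest autocorrelation is r_2 = 0.43, with a weaker echo at lag 4 (0.26); the remaining lags stay at or below 0.06.
The dominant spike at lag 2 indicates a seasonal period of 2.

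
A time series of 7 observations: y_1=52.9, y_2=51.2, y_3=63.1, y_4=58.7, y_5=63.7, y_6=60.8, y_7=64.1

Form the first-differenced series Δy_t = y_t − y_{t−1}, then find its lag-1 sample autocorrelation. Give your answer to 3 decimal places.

First differences Δy: -1.7, 11.9, -4.4, 5.0, -2.9, 3.3
Mean of differences = 1.8667
Numerator Σ(Δy_t−Δȳ)(Δy_{t+1}−Δȳ) = -140.0644
Denominator Σ(Δy_t−Δȳ)² = 187.2533
r_1(Δy) = -140.0644 / 187.2533 = -0.748

-0.748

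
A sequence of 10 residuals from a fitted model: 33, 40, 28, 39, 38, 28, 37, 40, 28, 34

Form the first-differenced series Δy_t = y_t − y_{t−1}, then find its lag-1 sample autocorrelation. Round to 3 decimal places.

-0.565

First differences Δy: 7, -12, 11, -1, -10, 9, 3, -12, 6
Mean of differences = 0.1111
Numerator Σ(Δy_t−Δȳ)(Δy_{t+1}−Δȳ) = -386.6790
Denominator Σ(Δy_t−Δȳ)² = 684.8889
r_1(Δy) = -386.6790 / 684.8889 = -0.565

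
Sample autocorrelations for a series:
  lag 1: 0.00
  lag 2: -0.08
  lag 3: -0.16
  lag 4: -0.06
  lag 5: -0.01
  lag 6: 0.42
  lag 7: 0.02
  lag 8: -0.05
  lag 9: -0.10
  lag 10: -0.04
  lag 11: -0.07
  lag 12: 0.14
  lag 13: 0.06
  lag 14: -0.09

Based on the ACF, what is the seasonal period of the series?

6

The largest autocorrelation is r_6 = 0.42; the remaining lags stay at or below 0.14.
The dominant spike at lag 6 indicates a seasonal period of 6.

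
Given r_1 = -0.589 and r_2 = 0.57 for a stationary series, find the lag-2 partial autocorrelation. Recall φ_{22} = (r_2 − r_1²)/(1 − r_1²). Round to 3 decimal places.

φ_{22} = (r_2 − r_1²) / (1 − r_1²)
r_1² = (-0.589)² = 0.346921
Numerator = 0.57 − 0.3469 = 0.2231; denominator = 1 − 0.3469 = 0.6531
φ_{22} = 0.2231 / 0.6531 = 0.342

0.342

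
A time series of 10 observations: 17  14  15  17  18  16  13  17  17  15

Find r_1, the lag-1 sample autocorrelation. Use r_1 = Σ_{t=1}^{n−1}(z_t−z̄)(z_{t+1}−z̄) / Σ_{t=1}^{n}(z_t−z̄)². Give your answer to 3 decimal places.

-0.092

Mean z̄ = (17 + 14 + 15 + 17 + 18 + 16 + 13 + 17 + 17 + 15)/10 = 15.9000
Numerator Σ_{t=1}^{9}(z_t−z̄)(z_{t+1}−z̄) = -2.1100
Denominator Σ(z_t−z̄)² = 22.9000
r_1 = -2.1100 / 22.9000 = -0.092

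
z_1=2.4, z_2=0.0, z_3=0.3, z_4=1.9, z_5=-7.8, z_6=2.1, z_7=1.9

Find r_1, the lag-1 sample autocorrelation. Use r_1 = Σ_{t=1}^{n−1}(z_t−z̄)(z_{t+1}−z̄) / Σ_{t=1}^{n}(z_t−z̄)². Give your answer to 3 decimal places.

-0.336

Mean z̄ = (2.4 + 0.0 + 0.3 + 1.9 − 7.8 + 2.1 + 1.9)/7 = 0.1143
Σ(z_t−z̄)(z_{t+1}−z̄) = (-0.2612) + (-0.0212) + (0.3316) + (-14.1327) + (-15.7155) + (3.5459) = -26.2531
Denominator Σ(z_t−z̄)² = 78.2286
r_1 = -26.2531 / 78.2286 = -0.336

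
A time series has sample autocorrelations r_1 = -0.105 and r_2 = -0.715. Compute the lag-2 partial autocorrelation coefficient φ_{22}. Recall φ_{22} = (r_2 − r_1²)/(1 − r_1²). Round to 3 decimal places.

φ_{22} = (r_2 − r_1²) / (1 − r_1²)
r_1² = (-0.105)² = 0.011025
Numerator = -0.715 − 0.0110 = -0.7260; denominator = 1 − 0.0110 = 0.9890
φ_{22} = -0.7260 / 0.9890 = -0.734

-0.734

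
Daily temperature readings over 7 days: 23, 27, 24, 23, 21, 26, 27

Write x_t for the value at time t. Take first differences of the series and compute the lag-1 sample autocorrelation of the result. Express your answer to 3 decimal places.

First differences Δx: 4, -3, -1, -2, 5, 1
Mean of differences = 0.6667
Numerator Σ(Δx_t−Δx̄)(Δx_{t+1}−Δx̄) = -11.7778
Denominator Σ(Δx_t−Δx̄)² = 53.3333
r_1(Δx) = -11.7778 / 53.3333 = -0.221

-0.221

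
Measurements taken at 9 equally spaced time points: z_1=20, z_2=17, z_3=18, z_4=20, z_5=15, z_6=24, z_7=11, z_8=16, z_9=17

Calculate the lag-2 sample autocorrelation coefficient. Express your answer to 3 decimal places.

0.233

Mean z̄ = (20 + 17 + 18 + 20 + 15 + 24 + 11 + 16 + 17)/9 = 17.5556
Σ(z_t−z̄)(z_{t+2}−z̄) = (1.0864) + (-1.3580) + (-1.1358) + (15.7531) + (16.7531) + (-10.0247) + (3.6420) = 24.7160
Denominator Σ(z_t−z̄)² = 106.2222
r_2 = 24.7160 / 106.2222 = 0.233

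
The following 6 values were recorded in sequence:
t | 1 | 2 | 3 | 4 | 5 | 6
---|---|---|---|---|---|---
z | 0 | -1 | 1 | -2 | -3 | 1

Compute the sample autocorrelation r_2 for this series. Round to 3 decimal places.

Mean z̄ = (0 − 1 + 1 − 2 − 3 + 1)/6 = -0.6667
Σ(z_t−z̄)(z_{t+2}−z̄) = (1.1111) + (0.4444) + (-3.8889) + (-2.2222) = -4.5556
Denominator Σ(z_t−z̄)² = 13.3333
r_2 = -4.5556 / 13.3333 = -0.342

-0.342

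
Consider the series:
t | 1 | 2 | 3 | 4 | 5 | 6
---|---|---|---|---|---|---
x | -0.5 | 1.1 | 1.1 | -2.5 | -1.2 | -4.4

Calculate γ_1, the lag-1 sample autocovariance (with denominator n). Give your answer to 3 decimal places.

0.575

Mean x̄ = (-0.5 + 1.1 + 1.1 − 2.5 − 1.2 − 4.4)/6 = -1.0667
Deviations: 0.5667, 2.1667, 2.1667, -1.4333, -0.1333, -3.3333
Σ_{t=1}^{5}(x_t−x̄)(x_{t+1}−x̄) = 3.4522
γ_1 = 3.4522 / 6 = 0.575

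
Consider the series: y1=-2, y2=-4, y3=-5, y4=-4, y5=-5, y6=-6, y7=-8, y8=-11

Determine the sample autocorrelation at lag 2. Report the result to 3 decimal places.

Mean ȳ = (-2 − 4 − 5 − 4 − 5 − 6 − 8 − 11)/8 = -5.6250
Σ(y_t−ȳ)(y_{t+2}−ȳ) = (2.2656) + (2.6406) + (0.3906) + (-0.6094) + (-1.4844) + (2.0156) = 5.2188
Denominator Σ(y_t−ȳ)² = 53.8750
r_2 = 5.2188 / 53.8750 = 0.097

0.097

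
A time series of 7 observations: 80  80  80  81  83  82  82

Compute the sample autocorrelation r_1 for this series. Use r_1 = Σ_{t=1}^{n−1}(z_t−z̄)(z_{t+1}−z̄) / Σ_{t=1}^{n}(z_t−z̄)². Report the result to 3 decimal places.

Mean z̄ = (80 + 80 + 80 + 81 + 83 + 82 + 82)/7 = 81.1429
Deviations from mean: -1.1429, -1.1429, -1.1429, -0.1429, 1.8571, 0.8571, 0.8571
Numerator Σ_{t=1}^{6}(z_t−z̄)(z_{t+1}−z̄) = 4.8367
Denominator Σ(z_t−z̄)² = 8.8571
r_1 = 4.8367 / 8.8571 = 0.546

0.546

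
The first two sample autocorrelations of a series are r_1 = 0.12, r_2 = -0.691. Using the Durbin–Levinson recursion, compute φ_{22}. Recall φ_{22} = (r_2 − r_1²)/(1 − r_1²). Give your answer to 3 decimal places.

-0.716

φ_{22} = (r_2 − r_1²) / (1 − r_1²)
r_1² = (0.12)² = 0.0144
Numerator = -0.691 − 0.0144 = -0.7054; denominator = 1 − 0.0144 = 0.9856
φ_{22} = -0.7054 / 0.9856 = -0.716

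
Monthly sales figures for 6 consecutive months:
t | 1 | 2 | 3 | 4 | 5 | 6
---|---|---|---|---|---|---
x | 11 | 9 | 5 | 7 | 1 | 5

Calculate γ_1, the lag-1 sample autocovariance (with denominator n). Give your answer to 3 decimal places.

1.926

Mean x̄ = (11 + 9 + 5 + 7 + 1 + 5)/6 = 6.3333
Deviations: 4.6667, 2.6667, -1.3333, 0.6667, -5.3333, -1.3333
Σ_{t=1}^{5}(x_t−x̄)(x_{t+1}−x̄) = 11.5556
γ_1 = 11.5556 / 6 = 1.926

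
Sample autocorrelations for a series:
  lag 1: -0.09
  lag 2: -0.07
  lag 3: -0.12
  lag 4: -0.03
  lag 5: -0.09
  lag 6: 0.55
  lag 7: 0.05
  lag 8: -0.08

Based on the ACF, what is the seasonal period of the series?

The largest autocorrelation is r_6 = 0.55; the remaining lags stay at or below 0.05.
The dominant spike at lag 6 indicates a seasonal period of 6.

6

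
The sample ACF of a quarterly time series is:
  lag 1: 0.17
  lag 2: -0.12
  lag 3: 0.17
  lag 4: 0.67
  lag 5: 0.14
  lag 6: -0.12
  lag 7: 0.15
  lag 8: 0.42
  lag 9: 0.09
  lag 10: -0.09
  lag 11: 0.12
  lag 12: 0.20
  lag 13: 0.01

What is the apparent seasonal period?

The largest autocorrelation is r_4 = 0.67, with weaker echoes at lags 8 (0.42) and 12 (0.20); the remaining lags stay at or below 0.17.
The dominant spike at lag 4 indicates a seasonal period of 4.

4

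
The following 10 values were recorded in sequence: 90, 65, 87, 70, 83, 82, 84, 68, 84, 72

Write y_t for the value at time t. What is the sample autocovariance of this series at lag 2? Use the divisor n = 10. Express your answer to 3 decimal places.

Mean ȳ = (90 + 65 + 87 + 70 + 83 + 82 + 84 + 68 + 84 + 72)/10 = 78.5000
Σ_{t=1}^{8}(y_t−ȳ)(y_{t+2}−ȳ) = 307.5000
γ_2 = 307.5000 / 10 = 30.750

30.750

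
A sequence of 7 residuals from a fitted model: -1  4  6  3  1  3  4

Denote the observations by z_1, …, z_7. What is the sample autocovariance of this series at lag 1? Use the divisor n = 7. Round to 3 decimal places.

Mean z̄ = (-1 + 4 + 6 + 3 + 1 + 3 + 4)/7 = 2.8571
Σ_{t=1}^{6}(z_t−z̄)(z_{t+1}−z̄) = -0.7347
γ_1 = -0.7347 / 7 = -0.105

-0.105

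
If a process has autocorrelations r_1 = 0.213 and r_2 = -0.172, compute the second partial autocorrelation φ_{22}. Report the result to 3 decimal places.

-0.228

φ_{22} = (r_2 − r_1²) / (1 − r_1²)
r_1² = (0.213)² = 0.045369
Numerator = -0.172 − 0.0454 = -0.2174; denominator = 1 − 0.0454 = 0.9546
φ_{22} = -0.2174 / 0.9546 = -0.228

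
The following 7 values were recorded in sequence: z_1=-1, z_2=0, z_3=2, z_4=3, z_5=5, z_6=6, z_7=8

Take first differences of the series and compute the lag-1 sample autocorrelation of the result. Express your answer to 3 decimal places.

First differences Δz: 1, 2, 1, 2, 1, 2
Mean of differences = 1.5000
Numerator Σ(Δz_t−Δz̄)(Δz_{t+1}−Δz̄) = -1.2500
Denominator Σ(Δz_t−Δz̄)² = 1.5000
r_1(Δz) = -1.2500 / 1.5000 = -0.833

-0.833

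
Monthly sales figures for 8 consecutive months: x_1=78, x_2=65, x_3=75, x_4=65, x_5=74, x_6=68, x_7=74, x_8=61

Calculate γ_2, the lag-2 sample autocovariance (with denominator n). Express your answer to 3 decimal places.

Mean x̄ = (78 + 65 + 75 + 65 + 74 + 68 + 74 + 61)/8 = 70.0000
Deviations: 8.0000, -5.0000, 5.0000, -5.0000, 4.0000, -2.0000, 4.0000, -9.0000
Σ_{t=1}^{6}(x_t−x̄)(x_{t+2}−x̄) = 129.0000
γ_2 = 129.0000 / 8 = 16.125

16.125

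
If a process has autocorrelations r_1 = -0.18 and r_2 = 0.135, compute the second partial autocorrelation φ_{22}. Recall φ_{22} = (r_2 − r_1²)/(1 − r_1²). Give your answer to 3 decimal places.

0.106

φ_{22} = (r_2 − r_1²) / (1 − r_1²)
r_1² = (-0.18)² = 0.0324
Numerator = 0.135 − 0.0324 = 0.1026; denominator = 1 − 0.0324 = 0.9676
φ_{22} = 0.1026 / 0.9676 = 0.106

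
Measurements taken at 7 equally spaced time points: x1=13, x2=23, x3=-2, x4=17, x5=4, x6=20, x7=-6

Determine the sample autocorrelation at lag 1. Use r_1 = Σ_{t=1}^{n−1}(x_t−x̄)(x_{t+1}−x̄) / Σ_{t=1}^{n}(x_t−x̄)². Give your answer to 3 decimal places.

Mean x̄ = (13 + 23 − 2 + 17 + 4 + 20 − 6)/7 = 9.8571
Numerator Σ_{t=1}^{6}(x_t−x̄)(x_{t+1}−x̄) = -461.3061
Denominator Σ(x_t−x̄)² = 762.8571
r_1 = -461.3061 / 762.8571 = -0.605

-0.605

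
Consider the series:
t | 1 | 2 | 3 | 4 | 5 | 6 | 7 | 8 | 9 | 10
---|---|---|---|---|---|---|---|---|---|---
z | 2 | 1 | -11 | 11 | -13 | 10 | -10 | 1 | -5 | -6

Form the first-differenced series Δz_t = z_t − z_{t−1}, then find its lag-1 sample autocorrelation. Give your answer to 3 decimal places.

First differences Δz: -1, -12, 22, -24, 23, -20, 11, -6, -1
Mean of differences = -0.8889
Numerator Σ(Δz_t−Δz̄)(Δz_{t+1}−Δz̄) = -2078.1235
Denominator Σ(Δz_t−Δz̄)² = 2284.8889
r_1(Δz) = -2078.1235 / 2284.8889 = -0.910

-0.910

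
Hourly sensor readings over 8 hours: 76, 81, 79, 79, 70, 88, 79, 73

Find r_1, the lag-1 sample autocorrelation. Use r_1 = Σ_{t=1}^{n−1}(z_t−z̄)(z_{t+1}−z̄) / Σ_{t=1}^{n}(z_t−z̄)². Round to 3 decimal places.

-0.420

Mean z̄ = (76 + 81 + 79 + 79 + 70 + 88 + 79 + 73)/8 = 78.1250
Σ(z_t−z̄)(z_{t+1}−z̄) = (-6.1094) + (2.5156) + (0.7656) + (-7.1094) + (-80.2344) + (8.6406) + (-4.4844) = -86.0156
Denominator Σ(z_t−z̄)² = 204.8750
r_1 = -86.0156 / 204.8750 = -0.420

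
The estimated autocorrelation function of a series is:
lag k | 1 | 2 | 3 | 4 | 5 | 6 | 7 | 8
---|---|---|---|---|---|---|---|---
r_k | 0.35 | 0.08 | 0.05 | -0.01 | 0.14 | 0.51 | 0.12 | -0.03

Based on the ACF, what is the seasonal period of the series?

The largest autocorrelation is r_6 = 0.51; the remaining lags stay at or below 0.35. The elevated value at lag 1 (0.35), dropping to 0.08 at lag 2, reflects decaying short-term dependence rather than seasonality.
The dominant spike at lag 6 indicates a seasonal period of 6.

6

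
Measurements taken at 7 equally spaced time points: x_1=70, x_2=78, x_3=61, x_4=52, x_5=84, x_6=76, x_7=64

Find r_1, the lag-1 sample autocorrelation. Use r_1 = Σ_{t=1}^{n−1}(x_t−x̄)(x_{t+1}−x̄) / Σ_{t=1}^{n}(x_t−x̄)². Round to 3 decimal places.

Mean x̄ = (70 + 78 + 61 + 52 + 84 + 76 + 64)/7 = 69.2857
Deviations from mean: 0.7143, 8.7143, -8.2857, -17.2857, 14.7143, 6.7143, -5.2857
Numerator Σ_{t=1}^{6}(x_t−x̄)(x_{t+1}−x̄) = -113.7959
Denominator Σ(x_t−x̄)² = 733.4286
r_1 = -113.7959 / 733.4286 = -0.155

-0.155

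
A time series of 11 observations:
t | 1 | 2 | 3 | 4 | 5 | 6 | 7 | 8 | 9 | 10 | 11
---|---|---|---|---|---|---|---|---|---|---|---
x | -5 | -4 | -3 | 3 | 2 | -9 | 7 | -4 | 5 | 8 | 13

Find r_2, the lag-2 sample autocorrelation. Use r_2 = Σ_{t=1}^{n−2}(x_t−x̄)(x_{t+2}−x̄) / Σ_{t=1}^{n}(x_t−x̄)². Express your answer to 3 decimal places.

Mean x̄ = (-5 − 4 − 3 + 3 + 2 − 9 + 7 − 4 + 5 + 8 + 13)/11 = 1.1818
Numerator Σ_{t=1}^{9}(x_t−x̄)(x_{t+2}−x̄) = 84.0248
Denominator Σ(x_t−x̄)² = 451.6364
r_2 = 84.0248 / 451.6364 = 0.186

0.186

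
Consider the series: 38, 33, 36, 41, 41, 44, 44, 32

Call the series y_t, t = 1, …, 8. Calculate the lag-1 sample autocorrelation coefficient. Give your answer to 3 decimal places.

0.156

Mean ȳ = (38 + 33 + 36 + 41 + 41 + 44 + 44 + 32)/8 = 38.6250
Σ(y_t−ȳ)(y_{t+1}−ȳ) = (3.5156) + (14.7656) + (-6.2344) + (5.6406) + (12.7656) + (28.8906) + (-35.6094) = 23.7344
Denominator Σ(y_t−ȳ)² = 151.8750
r_1 = 23.7344 / 151.8750 = 0.156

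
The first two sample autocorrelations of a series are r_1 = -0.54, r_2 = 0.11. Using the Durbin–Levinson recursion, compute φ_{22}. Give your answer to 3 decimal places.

-0.256

φ_{22} = (r_2 − r_1²) / (1 − r_1²)
r_1² = (-0.54)² = 0.2916
Numerator = 0.11 − 0.2916 = -0.1816; denominator = 1 − 0.2916 = 0.7084
φ_{22} = -0.1816 / 0.7084 = -0.256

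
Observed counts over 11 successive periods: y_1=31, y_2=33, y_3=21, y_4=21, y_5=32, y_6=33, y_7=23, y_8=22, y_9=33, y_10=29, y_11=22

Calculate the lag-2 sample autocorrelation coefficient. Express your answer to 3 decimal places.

-0.824

Mean ȳ = (31 + 33 + 21 + 21 + 32 + 33 + 23 + 22 + 33 + 29 + 22)/11 = 27.2727
Numerator Σ_{t=1}^{9}(y_t−ȳ)(y_{t+2}−ȳ) = -239.0579
Denominator Σ(y_t−ȳ)² = 290.1818
r_2 = -239.0579 / 290.1818 = -0.824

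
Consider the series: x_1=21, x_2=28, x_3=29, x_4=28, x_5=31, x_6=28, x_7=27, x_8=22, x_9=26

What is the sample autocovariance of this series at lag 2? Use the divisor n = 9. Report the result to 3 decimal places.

-0.506

Mean x̄ = (21 + 28 + 29 + 28 + 31 + 28 + 27 + 22 + 26)/9 = 26.6667
Σ_{t=1}^{7}(x_t−x̄)(x_{t+2}−x̄) = -4.5556
γ_2 = -4.5556 / 9 = -0.506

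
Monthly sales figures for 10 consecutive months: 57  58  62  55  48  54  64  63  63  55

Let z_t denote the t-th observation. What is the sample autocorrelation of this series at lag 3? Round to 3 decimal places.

Mean z̄ = (57 + 58 + 62 + 55 + 48 + 54 + 64 + 63 + 63 + 55)/10 = 57.9000
Numerator Σ_{t=1}^{7}(z_t−z̄)(z_{t+3}−z̄) = -120.1300
Denominator Σ(z_t−z̄)² = 236.9000
r_3 = -120.1300 / 236.9000 = -0.507

-0.507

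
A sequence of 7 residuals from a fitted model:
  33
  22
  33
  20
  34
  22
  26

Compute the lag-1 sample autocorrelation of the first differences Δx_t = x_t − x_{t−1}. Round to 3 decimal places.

First differences Δx: -11, 11, -13, 14, -12, 4
Mean of differences = -1.1667
Numerator Σ(Δx_t−Δx̄)(Δx_{t+1}−Δx̄) = -663.3611
Denominator Σ(Δx_t−Δx̄)² = 758.8333
r_1(Δx) = -663.3611 / 758.8333 = -0.874

-0.874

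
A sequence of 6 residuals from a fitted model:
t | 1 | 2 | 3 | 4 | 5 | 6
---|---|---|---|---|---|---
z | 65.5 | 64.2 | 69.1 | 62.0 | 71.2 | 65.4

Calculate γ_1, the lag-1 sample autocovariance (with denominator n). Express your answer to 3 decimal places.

-6.940

Mean z̄ = (65.5 + 64.2 + 69.1 + 62.0 + 71.2 + 65.4)/6 = 66.2333
Deviations: -0.7333, -2.0333, 2.8667, -4.2333, 4.9667, -0.8333
Σ_{t=1}^{5}(z_t−z̄)(z_{t+1}−z̄) = -41.6378
γ_1 = -41.6378 / 6 = -6.940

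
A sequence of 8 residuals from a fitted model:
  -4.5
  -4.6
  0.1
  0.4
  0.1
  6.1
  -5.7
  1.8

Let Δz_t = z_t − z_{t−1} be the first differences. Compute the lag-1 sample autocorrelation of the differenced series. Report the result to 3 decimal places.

First differences Δz: -0.1, 4.7, 0.3, -0.3, 6.0, -11.8, 7.5
Mean of differences = 0.9000
Numerator Σ(Δz_t−Δz̄)(Δz_{t+1}−Δz̄) = -160.0700
Denominator Σ(Δz_t−Δz̄)² = 248.1000
r_1(Δz) = -160.0700 / 248.1000 = -0.645

-0.645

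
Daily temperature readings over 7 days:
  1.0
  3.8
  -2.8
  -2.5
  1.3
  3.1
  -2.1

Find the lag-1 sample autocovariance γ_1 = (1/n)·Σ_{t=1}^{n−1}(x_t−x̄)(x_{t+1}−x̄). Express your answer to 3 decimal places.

-0.912

Mean x̄ = (1.0 + 3.8 − 2.8 − 2.5 + 1.3 + 3.1 − 2.1)/7 = 0.2571
Deviations: 0.7429, 3.5429, -3.0571, -2.7571, 1.0429, 2.8429, -2.3571
Σ_{t=1}^{6}(x_t−x̄)(x_{t+1}−x̄) = -6.3818
γ_1 = -6.3818 / 7 = -0.912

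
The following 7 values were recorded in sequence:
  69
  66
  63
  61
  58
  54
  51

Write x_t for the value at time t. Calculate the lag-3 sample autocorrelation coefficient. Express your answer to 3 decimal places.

Mean x̄ = (69 + 66 + 63 + 61 + 58 + 54 + 51)/7 = 60.2857
Σ(x_t−x̄)(x_{t+3}−x̄) = (6.2245) + (-13.0612) + (-17.0612) + (-6.6327) = -30.5306
Denominator Σ(x_t−x̄)² = 247.4286
r_3 = -30.5306 / 247.4286 = -0.123

-0.123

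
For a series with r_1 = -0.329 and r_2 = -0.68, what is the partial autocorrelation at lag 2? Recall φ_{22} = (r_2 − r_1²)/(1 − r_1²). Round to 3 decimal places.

-0.884

φ_{22} = (r_2 − r_1²) / (1 − r_1²)
r_1² = (-0.329)² = 0.108241
Numerator = -0.68 − 0.1082 = -0.7882; denominator = 1 − 0.1082 = 0.8918
φ_{22} = -0.7882 / 0.8918 = -0.884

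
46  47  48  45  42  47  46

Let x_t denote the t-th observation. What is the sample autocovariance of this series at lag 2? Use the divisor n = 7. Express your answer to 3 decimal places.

-1.496

Mean x̄ = (46 + 47 + 48 + 45 + 42 + 47 + 46)/7 = 45.8571
Σ_{t=1}^{5}(x_t−x̄)(x_{t+2}−x̄) = -10.4694
γ_2 = -10.4694 / 7 = -1.496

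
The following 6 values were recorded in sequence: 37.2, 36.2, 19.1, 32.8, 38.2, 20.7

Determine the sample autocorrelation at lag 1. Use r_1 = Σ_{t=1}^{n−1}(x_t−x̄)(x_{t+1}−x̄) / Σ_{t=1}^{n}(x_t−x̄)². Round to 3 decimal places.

Mean x̄ = (37.2 + 36.2 + 19.1 + 32.8 + 38.2 + 20.7)/6 = 30.7000
Deviations from mean: 6.5000, 5.5000, -11.6000, 2.1000, 7.5000, -10.0000
Numerator Σ_{t=1}^{5}(x_t−x̄)(x_{t+1}−x̄) = -111.6600
Denominator Σ(x_t−x̄)² = 367.7200
r_1 = -111.6600 / 367.7200 = -0.304

-0.304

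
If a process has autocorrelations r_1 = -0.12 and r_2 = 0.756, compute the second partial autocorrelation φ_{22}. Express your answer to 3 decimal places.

φ_{22} = (r_2 − r_1²) / (1 − r_1²)
r_1² = (-0.12)² = 0.0144
Numerator = 0.756 − 0.0144 = 0.7416; denominator = 1 − 0.0144 = 0.9856
φ_{22} = 0.7416 / 0.9856 = 0.752

0.752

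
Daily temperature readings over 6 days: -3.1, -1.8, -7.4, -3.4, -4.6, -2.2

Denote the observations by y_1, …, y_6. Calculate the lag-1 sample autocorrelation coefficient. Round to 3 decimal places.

-0.420

Mean ȳ = (-3.1 − 1.8 − 7.4 − 3.4 − 4.6 − 2.2)/6 = -3.7500
Deviations from mean: 0.6500, 1.9500, -3.6500, 0.3500, -0.8500, 1.5500
Numerator Σ_{t=1}^{5}(y_t−ȳ)(y_{t+1}−ȳ) = -8.7425
Denominator Σ(y_t−ȳ)² = 20.7950
r_1 = -8.7425 / 20.7950 = -0.420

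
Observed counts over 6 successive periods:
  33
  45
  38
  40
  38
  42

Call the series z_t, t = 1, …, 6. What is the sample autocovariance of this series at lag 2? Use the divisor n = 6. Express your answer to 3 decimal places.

Mean z̄ = (33 + 45 + 38 + 40 + 38 + 42)/6 = 39.3333
Σ_{t=1}^{4}(z_t−z̄)(z_{t+2}−z̄) = 15.7778
γ_2 = 15.7778 / 6 = 2.630

2.630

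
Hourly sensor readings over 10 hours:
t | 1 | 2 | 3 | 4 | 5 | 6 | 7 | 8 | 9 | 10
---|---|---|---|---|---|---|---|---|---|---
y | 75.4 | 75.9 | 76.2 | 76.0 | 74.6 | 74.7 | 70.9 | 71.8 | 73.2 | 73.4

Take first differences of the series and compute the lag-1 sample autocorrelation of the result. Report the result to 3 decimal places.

-0.140

First differences Δy: 0.5, 0.3, -0.2, -1.4, 0.1, -3.8, 0.9, 1.4, 0.2
Mean of differences = -0.2222
Numerator Σ(Δy_t−Δȳ)(Δy_{t+1}−Δȳ) = -2.6794
Denominator Σ(Δy_t−Δȳ)² = 19.1556
r_1(Δy) = -2.6794 / 19.1556 = -0.140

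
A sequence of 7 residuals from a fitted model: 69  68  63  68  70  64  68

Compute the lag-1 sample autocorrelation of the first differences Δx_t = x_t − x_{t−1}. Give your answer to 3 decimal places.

First differences Δx: -1, -5, 5, 2, -6, 4
Mean of differences = -0.1667
Numerator Σ(Δx_t−Δx̄)(Δx_{t+1}−Δx̄) = -46.6944
Denominator Σ(Δx_t−Δx̄)² = 106.8333
r_1(Δx) = -46.6944 / 106.8333 = -0.437

-0.437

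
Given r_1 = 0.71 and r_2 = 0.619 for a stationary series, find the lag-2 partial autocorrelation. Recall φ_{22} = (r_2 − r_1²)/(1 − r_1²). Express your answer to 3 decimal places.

φ_{22} = (r_2 − r_1²) / (1 − r_1²)
r_1² = (0.71)² = 0.5041
Numerator = 0.619 − 0.5041 = 0.1149; denominator = 1 − 0.5041 = 0.4959
φ_{22} = 0.1149 / 0.4959 = 0.232

0.232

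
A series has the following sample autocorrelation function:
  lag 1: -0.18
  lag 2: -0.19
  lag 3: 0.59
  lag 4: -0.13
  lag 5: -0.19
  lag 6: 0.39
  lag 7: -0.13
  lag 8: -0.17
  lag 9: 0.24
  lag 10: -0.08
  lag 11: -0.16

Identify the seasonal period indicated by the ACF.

3

The largest autocorrelation is r_3 = 0.59, with weaker echoes at lags 6 (0.39) and 9 (0.24); the remaining lags stay at or below -0.08.
The dominant spike at lag 3 indicates a seasonal period of 3.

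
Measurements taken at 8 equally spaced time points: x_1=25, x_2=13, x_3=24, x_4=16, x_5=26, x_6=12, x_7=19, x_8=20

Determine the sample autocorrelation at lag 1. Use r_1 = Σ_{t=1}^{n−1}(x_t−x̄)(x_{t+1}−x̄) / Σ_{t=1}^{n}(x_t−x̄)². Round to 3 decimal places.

Mean x̄ = (25 + 13 + 24 + 16 + 26 + 12 + 19 + 20)/8 = 19.3750
Σ(x_t−x̄)(x_{t+1}−x̄) = (-35.8594) + (-29.4844) + (-15.6094) + (-22.3594) + (-48.8594) + (2.7656) + (-0.2344) = -149.6406
Denominator Σ(x_t−x̄)² = 203.8750
r_1 = -149.6406 / 203.8750 = -0.734

-0.734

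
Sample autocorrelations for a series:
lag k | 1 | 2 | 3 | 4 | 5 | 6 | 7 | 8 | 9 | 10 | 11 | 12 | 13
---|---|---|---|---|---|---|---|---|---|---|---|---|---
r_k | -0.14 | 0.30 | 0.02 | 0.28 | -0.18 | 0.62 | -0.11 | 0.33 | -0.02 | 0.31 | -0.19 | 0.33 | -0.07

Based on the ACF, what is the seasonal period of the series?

The largest autocorrelation is r_6 = 0.62; the remaining lags stay at or below 0.33.
The dominant spike at lag 6 indicates a seasonal period of 6.

6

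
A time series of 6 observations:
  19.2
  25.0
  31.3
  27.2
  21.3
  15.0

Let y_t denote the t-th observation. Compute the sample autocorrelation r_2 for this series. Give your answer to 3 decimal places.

-0.425

Mean ȳ = (19.2 + 25.0 + 31.3 + 27.2 + 21.3 + 15.0)/6 = 23.1667
Deviations from mean: -3.9667, 1.8333, 8.1333, 4.0333, -1.8667, -8.1667
Σ(y_t−ȳ)(y_{t+2}−ȳ) = (-32.2622) + (7.3944) + (-15.1822) + (-32.9389) = -72.9889
Denominator Σ(y_t−ȳ)² = 171.6933
r_2 = -72.9889 / 171.6933 = -0.425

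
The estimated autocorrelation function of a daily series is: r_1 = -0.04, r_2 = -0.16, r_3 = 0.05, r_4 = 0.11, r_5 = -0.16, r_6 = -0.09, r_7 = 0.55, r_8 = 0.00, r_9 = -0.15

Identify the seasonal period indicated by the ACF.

The largest autocorrelation is r_7 = 0.55; the remaining lags stay at or below 0.11.
The dominant spike at lag 7 indicates a seasonal period of 7.

7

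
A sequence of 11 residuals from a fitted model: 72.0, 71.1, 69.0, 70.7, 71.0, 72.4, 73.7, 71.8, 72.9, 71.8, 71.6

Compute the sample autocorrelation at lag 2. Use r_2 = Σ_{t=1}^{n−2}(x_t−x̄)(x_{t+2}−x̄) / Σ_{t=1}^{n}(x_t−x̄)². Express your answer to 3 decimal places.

0.126

Mean x̄ = (72.0 + 71.1 + 69.0 + 70.7 + 71.0 + 72.4 + 73.7 + 71.8 + 72.9 + 71.8 + 71.6)/11 = 71.6364
Numerator Σ_{t=1}^{9}(x_t−x̄)(x_{t+2}−x̄) = 1.9064
Denominator Σ(x_t−x̄)² = 15.1455
r_2 = 1.9064 / 15.1455 = 0.126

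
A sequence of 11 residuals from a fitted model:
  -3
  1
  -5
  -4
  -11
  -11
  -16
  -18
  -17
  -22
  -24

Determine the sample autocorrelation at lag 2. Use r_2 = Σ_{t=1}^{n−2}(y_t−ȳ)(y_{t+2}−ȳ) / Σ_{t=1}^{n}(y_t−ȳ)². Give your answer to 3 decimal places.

0.454

Mean ȳ = (-3 + 1 − 5 − 4 − 11 − 11 − 16 − 18 − 17 − 22 − 24)/11 = -11.8182
Numerator Σ_{t=1}^{9}(y_t−ȳ)(y_{t+2}−ȳ) = 311.5702
Denominator Σ(y_t−ȳ)² = 685.6364
r_2 = 311.5702 / 685.6364 = 0.454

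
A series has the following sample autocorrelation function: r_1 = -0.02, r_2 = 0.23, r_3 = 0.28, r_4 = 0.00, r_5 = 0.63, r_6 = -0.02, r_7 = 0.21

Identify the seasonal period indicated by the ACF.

5

The largest autocorrelation is r_5 = 0.63; the remaining lags stay at or below 0.28.
The dominant spike at lag 5 indicates a seasonal period of 5.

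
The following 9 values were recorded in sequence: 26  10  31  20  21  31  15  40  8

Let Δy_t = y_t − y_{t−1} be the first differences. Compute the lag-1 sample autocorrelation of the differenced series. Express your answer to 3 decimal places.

-0.670

First differences Δy: -16, 21, -11, 1, 10, -16, 25, -32
Mean of differences = -2.2500
Numerator Σ(Δy_t−Δȳ)(Δy_{t+1}−Δȳ) = -1865.5625
Denominator Σ(Δy_t−Δȳ)² = 2783.5000
r_1(Δy) = -1865.5625 / 2783.5000 = -0.670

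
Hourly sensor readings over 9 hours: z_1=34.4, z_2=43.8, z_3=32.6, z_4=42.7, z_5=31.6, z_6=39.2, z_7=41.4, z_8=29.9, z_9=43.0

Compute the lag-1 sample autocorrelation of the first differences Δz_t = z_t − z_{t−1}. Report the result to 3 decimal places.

First differences Δz: 9.4, -11.2, 10.1, -11.1, 7.6, 2.2, -11.5, 13.1
Mean of differences = 1.0750
Numerator Σ(Δz_t−Δz̄)(Δz_{t+1}−Δz̄) = -560.3131
Denominator Σ(Δz_t−Δz̄)² = 796.2350
r_1(Δz) = -560.3131 / 796.2350 = -0.704

-0.704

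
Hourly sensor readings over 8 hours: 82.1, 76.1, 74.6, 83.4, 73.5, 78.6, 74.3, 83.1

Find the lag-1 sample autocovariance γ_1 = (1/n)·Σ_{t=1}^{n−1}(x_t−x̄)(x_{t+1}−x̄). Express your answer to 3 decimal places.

Mean x̄ = (82.1 + 76.1 + 74.6 + 83.4 + 73.5 + 78.6 + 74.3 + 83.1)/8 = 78.2125
Σ_{t=1}^{7}(x_t−x̄)(x_{t+1}−x̄) = -66.2314
γ_1 = -66.2314 / 8 = -8.279

-8.279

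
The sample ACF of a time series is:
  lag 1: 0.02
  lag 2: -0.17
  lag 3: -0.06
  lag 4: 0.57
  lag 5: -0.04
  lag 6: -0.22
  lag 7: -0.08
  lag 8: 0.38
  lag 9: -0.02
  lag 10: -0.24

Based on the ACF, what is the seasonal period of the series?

The largest autocorrelation is r_4 = 0.57, with a weaker echo at lag 8 (0.38); the remaining lags stay at or below 0.02.
The dominant spike at lag 4 indicates a seasonal period of 4.

4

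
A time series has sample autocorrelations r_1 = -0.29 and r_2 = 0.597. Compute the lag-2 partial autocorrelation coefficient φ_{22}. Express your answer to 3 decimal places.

0.560

φ_{22} = (r_2 − r_1²) / (1 − r_1²)
r_1² = (-0.29)² = 0.0841
Numerator = 0.597 − 0.0841 = 0.5129; denominator = 1 − 0.0841 = 0.9159
φ_{22} = 0.5129 / 0.9159 = 0.560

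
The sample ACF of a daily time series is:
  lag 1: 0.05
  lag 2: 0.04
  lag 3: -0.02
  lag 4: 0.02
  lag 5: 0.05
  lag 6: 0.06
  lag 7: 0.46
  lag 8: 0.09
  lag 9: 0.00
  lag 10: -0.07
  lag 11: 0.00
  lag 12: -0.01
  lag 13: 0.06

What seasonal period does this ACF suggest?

The largest autocorrelation is r_7 = 0.46; the remaining lags stay at or below 0.09.
The dominant spike at lag 7 indicates a seasonal period of 7.

7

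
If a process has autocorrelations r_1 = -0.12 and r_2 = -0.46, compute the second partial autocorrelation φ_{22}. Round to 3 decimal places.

φ_{22} = (r_2 − r_1²) / (1 − r_1²)
r_1² = (-0.12)² = 0.0144
Numerator = -0.46 − 0.0144 = -0.4744; denominator = 1 − 0.0144 = 0.9856
φ_{22} = -0.4744 / 0.9856 = -0.481

-0.481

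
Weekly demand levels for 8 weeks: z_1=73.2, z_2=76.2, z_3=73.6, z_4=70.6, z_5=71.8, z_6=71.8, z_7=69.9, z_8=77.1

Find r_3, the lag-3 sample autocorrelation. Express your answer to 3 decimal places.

Mean z̄ = (73.2 + 76.2 + 73.6 + 70.6 + 71.8 + 71.8 + 69.9 + 77.1)/8 = 73.0250
Deviations from mean: 0.1750, 3.1750, 0.5750, -2.4250, -1.2250, -1.2250, -3.1250, 4.0750
Σ(z_t−z̄)(z_{t+3}−z̄) = (-0.4244) + (-3.8894) + (-0.7044) + (7.5781) + (-4.9919) = -2.4319
Denominator Σ(z_t−z̄)² = 45.6950
r_3 = -2.4319 / 45.6950 = -0.053

-0.053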